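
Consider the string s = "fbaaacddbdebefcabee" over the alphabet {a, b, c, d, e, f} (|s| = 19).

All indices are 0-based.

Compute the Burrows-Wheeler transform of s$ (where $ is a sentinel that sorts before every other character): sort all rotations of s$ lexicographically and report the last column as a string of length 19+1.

rank  rotation              last
    0  $fbaaacddbdebefcabee  e
    1  aaacddbdebefcabee$fb  b
    2  aacddbdebefcabee$fba  a
    3  abee$fbaaacddbdebefc  c
    4  acddbdebefcabee$fbaa  a
    5  baaacddbdebefcabee$f  f
    6  bdebefcabee$fbaaacdd  d
    7  bee$fbaaacddbdebefca  a
    8  befcabee$fbaaacddbde  e
    9  cabee$fbaaacddbdebef  f
   10  cddbdebefcabee$fbaaa  a
   11  dbdebefcabee$fbaaacd  d
   12  ddbdebefcabee$fbaaac  c
   13  debefcabee$fbaaacddb  b
   14  e$fbaaacddbdebefcabe  e
   15  ebefcabee$fbaaacddbd  d
   16  ee$fbaaacddbdebefcab  b
   17  efcabee$fbaaacddbdeb  b
   18  fbaaacddbdebefcabee$  $
   19  fcabee$fbaaacddbdebe  e

ebacafdaefadcbedbb$e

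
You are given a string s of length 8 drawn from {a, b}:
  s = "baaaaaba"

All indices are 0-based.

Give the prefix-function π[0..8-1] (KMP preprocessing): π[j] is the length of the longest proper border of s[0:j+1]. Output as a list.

π[0] = 0
j=1 s[j]='a': π[1]=0 (border '')
j=2 s[j]='a': π[2]=0 (border '')
j=3 s[j]='a': π[3]=0 (border '')
j=4 s[j]='a': π[4]=0 (border '')
j=5 s[j]='a': π[5]=0 (border '')
j=6 s[j]='b': π[6]=1 (border 'b')
j=7 s[j]='a': π[7]=2 (border 'ba')

[0, 0, 0, 0, 0, 0, 1, 2]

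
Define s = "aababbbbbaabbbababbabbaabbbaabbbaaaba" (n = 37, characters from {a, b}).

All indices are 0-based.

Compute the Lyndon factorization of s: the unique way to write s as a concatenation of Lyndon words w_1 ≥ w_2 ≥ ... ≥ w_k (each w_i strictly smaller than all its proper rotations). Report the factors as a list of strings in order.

["aababbbbbaabbbababbabbaabbbaabbb", "aaab", "a"]

emit factor 1: 'aababbbbbaabbbababbabbaabbbaabbb' (i=0, period=32)
emit factor 2: 'aaab' (i=32, period=4)
emit factor 3: 'a' (i=36, period=1)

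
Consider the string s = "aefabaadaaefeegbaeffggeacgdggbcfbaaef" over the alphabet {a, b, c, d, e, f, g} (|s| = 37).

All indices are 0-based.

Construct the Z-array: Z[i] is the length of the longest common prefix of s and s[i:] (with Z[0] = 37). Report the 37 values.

[37, 0, 0, 1, 0, 1, 1, 0, 1, 3, 0, 0, 0, 0, 0, 0, 3, 0, 0, 0, 0, 0, 0, 1, 0, 0, 0, 0, 0, 0, 0, 0, 0, 1, 3, 0, 0]

Z[0]=37
i=1: i≥r, start 0; Z[1]=0
i=2: i≥r, start 0; Z[2]=0
i=3: i≥r, start 0; Z[3]=1 grow→box=[3,4)
i=4: i≥r, start 0; Z[4]=0
i=5: i≥r, start 0; Z[5]=1 grow→box=[5,6)
i=6: i≥r, start 0; Z[6]=1 grow→box=[6,7)
i=7: i≥r, start 0; Z[7]=0
i=8: i≥r, start 0; Z[8]=1 grow→box=[8,9)
i=9: i≥r, start 0; Z[9]=3 grow→box=[9,12)
i=10: min(r-i=2, Z[1]=0)=0; Z[10]=0
i=11: min(r-i=1, Z[2]=0)=0; Z[11]=0
i=12: i≥r, start 0; Z[12]=0
i=13: i≥r, start 0; Z[13]=0
i=14: i≥r, start 0; Z[14]=0
i=15: i≥r, start 0; Z[15]=0
i=16: i≥r, start 0; Z[16]=3 grow→box=[16,19)
i=17: min(r-i=2, Z[1]=0)=0; Z[17]=0
i=18: min(r-i=1, Z[2]=0)=0; Z[18]=0
i=19: i≥r, start 0; Z[19]=0
i=20: i≥r, start 0; Z[20]=0
i=21: i≥r, start 0; Z[21]=0
i=22: i≥r, start 0; Z[22]=0
i=23: i≥r, start 0; Z[23]=1 grow→box=[23,24)
i=24: i≥r, start 0; Z[24]=0
i=25: i≥r, start 0; Z[25]=0
i=26: i≥r, start 0; Z[26]=0
i=27: i≥r, start 0; Z[27]=0
i=28: i≥r, start 0; Z[28]=0
i=29: i≥r, start 0; Z[29]=0
i=30: i≥r, start 0; Z[30]=0
i=31: i≥r, start 0; Z[31]=0
i=32: i≥r, start 0; Z[32]=0
i=33: i≥r, start 0; Z[33]=1 grow→box=[33,34)
i=34: i≥r, start 0; Z[34]=3 grow→box=[34,37)
i=35: min(r-i=2, Z[1]=0)=0; Z[35]=0
i=36: min(r-i=1, Z[2]=0)=0; Z[36]=0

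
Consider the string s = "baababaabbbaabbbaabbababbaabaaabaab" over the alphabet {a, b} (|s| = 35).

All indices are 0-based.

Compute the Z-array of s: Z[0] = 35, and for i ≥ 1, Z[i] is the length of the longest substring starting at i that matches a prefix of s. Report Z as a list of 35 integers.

Z[0]=35
i=1: outside box; Z[1]=0
i=2: outside box; Z[2]=0
i=3: outside box; Z[3]=2 scan→box=[3,5)
i=4: min(r-i=1, Z[1]=0)=0; Z[4]=0
i=5: outside box; Z[5]=4 scan→box=[5,9)
i=6: min(r-i=3, Z[1]=0)=0; Z[6]=0
i=7: min(r-i=2, Z[2]=0)=0; Z[7]=0
i=8: min(r-i=1, Z[3]=2)=1; Z[8]=1
i=9: outside box; Z[9]=1 scan→box=[9,10)
i=10: outside box; Z[10]=4 scan→box=[10,14)
i=11: min(r-i=3, Z[1]=0)=0; Z[11]=0
i=12: min(r-i=2, Z[2]=0)=0; Z[12]=0
i=13: min(r-i=1, Z[3]=2)=1; Z[13]=1
i=14: outside box; Z[14]=1 scan→box=[14,15)
i=15: outside box; Z[15]=4 scan→box=[15,19)
i=16: min(r-i=3, Z[1]=0)=0; Z[16]=0
i=17: min(r-i=2, Z[2]=0)=0; Z[17]=0
i=18: min(r-i=1, Z[3]=2)=1; Z[18]=1
i=19: outside box; Z[19]=2 scan→box=[19,21)
i=20: min(r-i=1, Z[1]=0)=0; Z[20]=0
i=21: outside box; Z[21]=2 scan→box=[21,23)
i=22: min(r-i=1, Z[1]=0)=0; Z[22]=0
i=23: outside box; Z[23]=1 scan→box=[23,24)
i=24: outside box; Z[24]=5 scan→box=[24,29)
i=25: min(r-i=4, Z[1]=0)=0; Z[25]=0
i=26: min(r-i=3, Z[2]=0)=0; Z[26]=0
i=27: min(r-i=2, Z[3]=2)=2; Z[27]=3 scan→box=[27,30)
i=28: min(r-i=2, Z[1]=0)=0; Z[28]=0
i=29: min(r-i=1, Z[2]=0)=0; Z[29]=0
i=30: outside box; Z[30]=0
i=31: outside box; Z[31]=4 scan→box=[31,35)
i=32: min(r-i=3, Z[1]=0)=0; Z[32]=0
i=33: min(r-i=2, Z[2]=0)=0; Z[33]=0
i=34: min(r-i=1, Z[3]=2)=1; Z[34]=1

[35, 0, 0, 2, 0, 4, 0, 0, 1, 1, 4, 0, 0, 1, 1, 4, 0, 0, 1, 2, 0, 2, 0, 1, 5, 0, 0, 3, 0, 0, 0, 4, 0, 0, 1]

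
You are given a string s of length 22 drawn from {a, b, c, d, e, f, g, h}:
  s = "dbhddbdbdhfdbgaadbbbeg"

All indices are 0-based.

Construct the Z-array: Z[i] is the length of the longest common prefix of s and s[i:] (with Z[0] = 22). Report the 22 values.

Z[0]=22
i=1: fresh scan; Z[1]=0
i=2: fresh scan; Z[2]=0
i=3: fresh scan; Z[3]=1 extend→box=[3,4)
i=4: fresh scan; Z[4]=2 extend→box=[4,6)
i=5: min(r-i=1, Z[1]=0)=0; Z[5]=0
i=6: fresh scan; Z[6]=2 extend→box=[6,8)
i=7: min(r-i=1, Z[1]=0)=0; Z[7]=0
i=8: fresh scan; Z[8]=1 extend→box=[8,9)
i=9: fresh scan; Z[9]=0
i=10: fresh scan; Z[10]=0
i=11: fresh scan; Z[11]=2 extend→box=[11,13)
i=12: min(r-i=1, Z[1]=0)=0; Z[12]=0
i=13: fresh scan; Z[13]=0
i=14: fresh scan; Z[14]=0
i=15: fresh scan; Z[15]=0
i=16: fresh scan; Z[16]=2 extend→box=[16,18)
i=17: min(r-i=1, Z[1]=0)=0; Z[17]=0
i=18: fresh scan; Z[18]=0
i=19: fresh scan; Z[19]=0
i=20: fresh scan; Z[20]=0
i=21: fresh scan; Z[21]=0

[22, 0, 0, 1, 2, 0, 2, 0, 1, 0, 0, 2, 0, 0, 0, 0, 2, 0, 0, 0, 0, 0]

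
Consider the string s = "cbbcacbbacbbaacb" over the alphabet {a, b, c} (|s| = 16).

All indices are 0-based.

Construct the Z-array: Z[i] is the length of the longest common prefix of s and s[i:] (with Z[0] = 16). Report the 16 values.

[16, 0, 0, 1, 0, 3, 0, 0, 0, 3, 0, 0, 0, 0, 2, 0]

Z[0]=16
i=1: i≥r, start 0; Z[1]=0
i=2: i≥r, start 0; Z[2]=0
i=3: i≥r, start 0; Z[3]=1 extend→box=[3,4)
i=4: i≥r, start 0; Z[4]=0
i=5: i≥r, start 0; Z[5]=3 extend→box=[5,8)
i=6: min(r-i=2, Z[1]=0)=0; Z[6]=0
i=7: min(r-i=1, Z[2]=0)=0; Z[7]=0
i=8: i≥r, start 0; Z[8]=0
i=9: i≥r, start 0; Z[9]=3 extend→box=[9,12)
i=10: min(r-i=2, Z[1]=0)=0; Z[10]=0
i=11: min(r-i=1, Z[2]=0)=0; Z[11]=0
i=12: i≥r, start 0; Z[12]=0
i=13: i≥r, start 0; Z[13]=0
i=14: i≥r, start 0; Z[14]=2 extend→box=[14,16)
i=15: min(r-i=1, Z[1]=0)=0; Z[15]=0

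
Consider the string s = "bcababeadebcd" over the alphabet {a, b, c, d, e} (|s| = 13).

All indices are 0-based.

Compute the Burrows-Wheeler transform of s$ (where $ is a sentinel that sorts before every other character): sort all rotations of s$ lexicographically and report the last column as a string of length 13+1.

dcbea$eabbcabd

rank  rotation        last
    0  $bcababeadebcd  d
    1  ababeadebcd$bc  c
    2  abeadebcd$bcab  b
    3  adebcd$bcababe  e
    4  babeadebcd$bca  a
    5  bcababeadebcd$  $
    6  bcd$bcababeade  e
    7  beadebcd$bcaba  a
    8  cababeadebcd$b  b
    9  cd$bcababeadeb  b
   10  d$bcababeadebc  c
   11  debcd$bcababea  a
   12  eadebcd$bcabab  b
   13  ebcd$bcababead  d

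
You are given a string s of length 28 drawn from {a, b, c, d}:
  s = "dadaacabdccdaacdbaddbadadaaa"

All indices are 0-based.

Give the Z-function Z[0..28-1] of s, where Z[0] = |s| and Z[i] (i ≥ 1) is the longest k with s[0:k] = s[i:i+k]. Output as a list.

Z[0]=28
i=1: i≥r, start 0; Z[1]=0
i=2: i≥r, start 0; Z[2]=2 extend→box=[2,4)
i=3: min(r-i=1, Z[1]=0)=0; Z[3]=0
i=4: i≥r, start 0; Z[4]=0
i=5: i≥r, start 0; Z[5]=0
i=6: i≥r, start 0; Z[6]=0
i=7: i≥r, start 0; Z[7]=0
i=8: i≥r, start 0; Z[8]=1 extend→box=[8,9)
i=9: i≥r, start 0; Z[9]=0
i=10: i≥r, start 0; Z[10]=0
i=11: i≥r, start 0; Z[11]=2 extend→box=[11,13)
i=12: min(r-i=1, Z[1]=0)=0; Z[12]=0
i=13: i≥r, start 0; Z[13]=0
i=14: i≥r, start 0; Z[14]=0
i=15: i≥r, start 0; Z[15]=1 extend→box=[15,16)
i=16: i≥r, start 0; Z[16]=0
i=17: i≥r, start 0; Z[17]=0
i=18: i≥r, start 0; Z[18]=1 extend→box=[18,19)
i=19: i≥r, start 0; Z[19]=1 extend→box=[19,20)
i=20: i≥r, start 0; Z[20]=0
i=21: i≥r, start 0; Z[21]=0
i=22: i≥r, start 0; Z[22]=5 extend→box=[22,27)
i=23: min(r-i=4, Z[1]=0)=0; Z[23]=0
i=24: min(r-i=3, Z[2]=2)=2; Z[24]=2
i=25: min(r-i=2, Z[3]=0)=0; Z[25]=0
i=26: min(r-i=1, Z[4]=0)=0; Z[26]=0
i=27: i≥r, start 0; Z[27]=0

[28, 0, 2, 0, 0, 0, 0, 0, 1, 0, 0, 2, 0, 0, 0, 1, 0, 0, 1, 1, 0, 0, 5, 0, 2, 0, 0, 0]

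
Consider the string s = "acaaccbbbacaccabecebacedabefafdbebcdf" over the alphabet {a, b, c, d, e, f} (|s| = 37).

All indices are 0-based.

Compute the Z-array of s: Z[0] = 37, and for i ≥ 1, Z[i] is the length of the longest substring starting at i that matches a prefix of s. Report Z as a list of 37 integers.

[37, 0, 1, 2, 0, 0, 0, 0, 0, 3, 0, 2, 0, 0, 1, 0, 0, 0, 0, 0, 2, 0, 0, 0, 1, 0, 0, 0, 1, 0, 0, 0, 0, 0, 0, 0, 0]

Z[0]=37
i=1: i≥r, start 0; Z[1]=0
i=2: i≥r, start 0; Z[2]=1 grow→box=[2,3)
i=3: i≥r, start 0; Z[3]=2 grow→box=[3,5)
i=4: min(r-i=1, Z[1]=0)=0; Z[4]=0
i=5: i≥r, start 0; Z[5]=0
i=6: i≥r, start 0; Z[6]=0
i=7: i≥r, start 0; Z[7]=0
i=8: i≥r, start 0; Z[8]=0
i=9: i≥r, start 0; Z[9]=3 grow→box=[9,12)
i=10: min(r-i=2, Z[1]=0)=0; Z[10]=0
i=11: min(r-i=1, Z[2]=1)=1; Z[11]=2 grow→box=[11,13)
i=12: min(r-i=1, Z[1]=0)=0; Z[12]=0
i=13: i≥r, start 0; Z[13]=0
i=14: i≥r, start 0; Z[14]=1 grow→box=[14,15)
i=15: i≥r, start 0; Z[15]=0
i=16: i≥r, start 0; Z[16]=0
i=17: i≥r, start 0; Z[17]=0
i=18: i≥r, start 0; Z[18]=0
i=19: i≥r, start 0; Z[19]=0
i=20: i≥r, start 0; Z[20]=2 grow→box=[20,22)
i=21: min(r-i=1, Z[1]=0)=0; Z[21]=0
i=22: i≥r, start 0; Z[22]=0
i=23: i≥r, start 0; Z[23]=0
i=24: i≥r, start 0; Z[24]=1 grow→box=[24,25)
i=25: i≥r, start 0; Z[25]=0
i=26: i≥r, start 0; Z[26]=0
i=27: i≥r, start 0; Z[27]=0
i=28: i≥r, start 0; Z[28]=1 grow→box=[28,29)
i=29: i≥r, start 0; Z[29]=0
i=30: i≥r, start 0; Z[30]=0
i=31: i≥r, start 0; Z[31]=0
i=32: i≥r, start 0; Z[32]=0
i=33: i≥r, start 0; Z[33]=0
i=34: i≥r, start 0; Z[34]=0
i=35: i≥r, start 0; Z[35]=0
i=36: i≥r, start 0; Z[36]=0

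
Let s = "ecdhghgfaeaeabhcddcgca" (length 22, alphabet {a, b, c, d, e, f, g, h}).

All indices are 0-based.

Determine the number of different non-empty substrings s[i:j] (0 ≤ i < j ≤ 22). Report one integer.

234

rank→(start, suffix):
  0 → (21, 'a')
  1 → (12, 'abhcddcgca')
  2 → (10, 'aeabhcddcgca')
  3 → (8, 'aeaeabhcddcgca')
  4 → (13, 'bhcddcgca')
  5 → (20, 'ca')
  6 → (15, 'cddcgca')
  7 → (1, 'cdhghgfaeaeabhcddcgca')
  8 → (18, 'cgca')
  9 → (17, 'dcgca')
  10 → (16, 'ddcgca')
  11 → (2, 'dhghgfaeaeabhcddcgca')
  12 → (11, 'eabhcddcgca')
  13 → (9, 'eaeabhcddcgca')
  14 → (0, 'ecdhghgfaeaeabhcddcgca')
  15 → (7, 'faeaeabhcddcgca')
  16 → (19, 'gca')
  17 → (6, 'gfaeaeabhcddcgca')
  18 → (4, 'ghgfaeaeabhcddcgca')
  19 → (14, 'hcddcgca')
  20 → (5, 'hgfaeaeabhcddcgca')
  21 → (3, 'hghgfaeaeabhcddcgca')

SA = [21, 12, 10, 8, 13, 20, 15, 1, 18, 17, 16, 2, 11, 9, 0, 7, 19, 6, 4, 14, 5, 3]
[i] adj suffixes → lcp
  [1] 21/12 → 1 ('a')
  [2] 12/10 → 1 ('a')
  [3] 10/8 → 3 ('aea')
  [4] 8/13 → 0 ('')
  [5] 13/20 → 0 ('')
  [6] 20/15 → 1 ('c')
  [7] 15/1 → 2 ('cd')
  [8] 1/18 → 1 ('c')
  [9] 18/17 → 0 ('')
  [10] 17/16 → 1 ('d')
  [11] 16/2 → 1 ('d')
  [12] 2/11 → 0 ('')
  [13] 11/9 → 2 ('ea')
  [14] 9/0 → 1 ('e')
  [15] 0/7 → 0 ('')
  [16] 7/19 → 0 ('')
  [17] 19/6 → 1 ('g')
  [18] 6/4 → 1 ('g')
  [19] 4/14 → 0 ('')
  [20] 14/5 → 1 ('h')
  [21] 5/3 → 2 ('hg')

n(n+1)/2 = 22·23/2 = 253
Σ LCP = 0 + 1 + 1 + 3 + 0 + 0 + 1 + 2 + 1 + 0 + 1 + 1 + 0 + 2 + 1 + 0 + 0 + 1 + 1 + 0 + 1 + 2 = 19
distinct = 253 − 19 = 234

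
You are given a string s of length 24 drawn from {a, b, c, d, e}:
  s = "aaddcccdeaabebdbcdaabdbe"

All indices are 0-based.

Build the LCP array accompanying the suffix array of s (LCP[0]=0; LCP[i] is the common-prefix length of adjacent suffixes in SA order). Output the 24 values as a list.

rank | idx | suffix
   0 |  18 | aabdbe
   1 |   9 | aabebdbcdaabdbe
   2 |   0 | aaddcccdeaabebdbcdaabdbe
   3 |  19 | abdbe
   4 |  10 | abebdbcdaabdbe
   5 |   1 | addcccdeaabebdbcdaabdbe
   6 |  15 | bcdaabdbe
   7 |  13 | bdbcdaabdbe
   8 |  20 | bdbe
   9 |  22 | be
  10 |  11 | bebdbcdaabdbe
  11 |   4 | cccdeaabebdbcdaabdbe
  12 |   5 | ccdeaabebdbcdaabdbe
  13 |  16 | cdaabdbe
  14 |   6 | cdeaabebdbcdaabdbe
  15 |  17 | daabdbe
  16 |  14 | dbcdaabdbe
  17 |  21 | dbe
  18 |   3 | dcccdeaabebdbcdaabdbe
  19 |   2 | ddcccdeaabebdbcdaabdbe
  20 |   7 | deaabebdbcdaabdbe
  21 |  23 | e
  22 |   8 | eaabebdbcdaabdbe
  23 |  12 | ebdbcdaabdbe

SA = [18, 9, 0, 19, 10, 1, 15, 13, 20, 22, 11, 4, 5, 16, 6, 17, 14, 21, 3, 2, 7, 23, 8, 12]
rank  pair      lcp
   1  s[18:],s[9:]  3  'aab'
   2  s[9:],s[0:]  2  'aa'
   3  s[0:],s[19:]  1  'a'
   4  s[19:],s[10:]  2  'ab'
   5  s[10:],s[1:]  1  'a'
   6  s[1:],s[15:]  0  ''
   7  s[15:],s[13:]  1  'b'
   8  s[13:],s[20:]  3  'bdb'
   9  s[20:],s[22:]  1  'b'
  10  s[22:],s[11:]  2  'be'
  11  s[11:],s[4:]  0  ''
  12  s[4:],s[5:]  2  'cc'
  13  s[5:],s[16:]  1  'c'
  14  s[16:],s[6:]  2  'cd'
  15  s[6:],s[17:]  0  ''
  16  s[17:],s[14:]  1  'd'
  17  s[14:],s[21:]  2  'db'
  18  s[21:],s[3:]  1  'd'
  19  s[3:],s[2:]  1  'd'
  20  s[2:],s[7:]  1  'd'
  21  s[7:],s[23:]  0  ''
  22  s[23:],s[8:]  1  'e'
  23  s[8:],s[12:]  1  'e'

[0, 3, 2, 1, 2, 1, 0, 1, 3, 1, 2, 0, 2, 1, 2, 0, 1, 2, 1, 1, 1, 0, 1, 1]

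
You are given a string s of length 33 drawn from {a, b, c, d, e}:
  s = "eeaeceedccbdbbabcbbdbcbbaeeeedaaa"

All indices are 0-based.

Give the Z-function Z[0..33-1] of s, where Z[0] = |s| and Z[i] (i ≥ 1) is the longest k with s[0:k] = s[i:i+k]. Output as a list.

Z[0]=33
i=1: fresh scan; Z[1]=1 scan→box=[1,2)
i=2: fresh scan; Z[2]=0
i=3: fresh scan; Z[3]=1 scan→box=[3,4)
i=4: fresh scan; Z[4]=0
i=5: fresh scan; Z[5]=2 scan→box=[5,7)
i=6: min(r-i=1, Z[1]=1)=1; Z[6]=1
i=7: fresh scan; Z[7]=0
i=8: fresh scan; Z[8]=0
i=9: fresh scan; Z[9]=0
i=10: fresh scan; Z[10]=0
i=11: fresh scan; Z[11]=0
i=12: fresh scan; Z[12]=0
i=13: fresh scan; Z[13]=0
i=14: fresh scan; Z[14]=0
i=15: fresh scan; Z[15]=0
i=16: fresh scan; Z[16]=0
i=17: fresh scan; Z[17]=0
i=18: fresh scan; Z[18]=0
i=19: fresh scan; Z[19]=0
i=20: fresh scan; Z[20]=0
i=21: fresh scan; Z[21]=0
i=22: fresh scan; Z[22]=0
i=23: fresh scan; Z[23]=0
i=24: fresh scan; Z[24]=0
i=25: fresh scan; Z[25]=2 scan→box=[25,27)
i=26: min(r-i=1, Z[1]=1)=1; Z[26]=2 scan→box=[26,28)
i=27: min(r-i=1, Z[1]=1)=1; Z[27]=2 scan→box=[27,29)
i=28: min(r-i=1, Z[1]=1)=1; Z[28]=1
i=29: fresh scan; Z[29]=0
i=30: fresh scan; Z[30]=0
i=31: fresh scan; Z[31]=0
i=32: fresh scan; Z[32]=0

[33, 1, 0, 1, 0, 2, 1, 0, 0, 0, 0, 0, 0, 0, 0, 0, 0, 0, 0, 0, 0, 0, 0, 0, 0, 2, 2, 2, 1, 0, 0, 0, 0]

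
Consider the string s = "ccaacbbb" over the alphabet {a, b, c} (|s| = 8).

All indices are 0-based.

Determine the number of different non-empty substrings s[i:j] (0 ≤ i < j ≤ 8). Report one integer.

rank→(start, suffix):
  0 → (2, 'aacbbb')
  1 → (3, 'acbbb')
  2 → (7, 'b')
  3 → (6, 'bb')
  4 → (5, 'bbb')
  5 → (1, 'caacbbb')
  6 → (4, 'cbbb')
  7 → (0, 'ccaacbbb')

SA = [2, 3, 7, 6, 5, 1, 4, 0]
[i] adj suffixes → lcp
  [1] 2/3 → 1 ('a')
  [2] 3/7 → 0 ('')
  [3] 7/6 → 1 ('b')
  [4] 6/5 → 2 ('bb')
  [5] 5/1 → 0 ('')
  [6] 1/4 → 1 ('c')
  [7] 4/0 → 1 ('c')

n(n+1)/2 = 8·9/2 = 36
Σ LCP = 0 + 1 + 0 + 1 + 2 + 0 + 1 + 1 = 6
distinct = 36 − 6 = 30

30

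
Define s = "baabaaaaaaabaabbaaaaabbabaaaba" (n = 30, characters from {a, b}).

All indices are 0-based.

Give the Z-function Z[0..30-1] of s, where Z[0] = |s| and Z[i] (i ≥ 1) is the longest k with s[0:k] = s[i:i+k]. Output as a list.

[30, 0, 0, 3, 0, 0, 0, 0, 0, 0, 0, 4, 0, 0, 1, 3, 0, 0, 0, 0, 0, 1, 2, 0, 3, 0, 0, 0, 2, 0]

Z[0]=30
i=1: i≥r, start 0; Z[1]=0
i=2: i≥r, start 0; Z[2]=0
i=3: i≥r, start 0; Z[3]=3 scan→box=[3,6)
i=4: min(r-i=2, Z[1]=0)=0; Z[4]=0
i=5: min(r-i=1, Z[2]=0)=0; Z[5]=0
i=6: i≥r, start 0; Z[6]=0
i=7: i≥r, start 0; Z[7]=0
i=8: i≥r, start 0; Z[8]=0
i=9: i≥r, start 0; Z[9]=0
i=10: i≥r, start 0; Z[10]=0
i=11: i≥r, start 0; Z[11]=4 scan→box=[11,15)
i=12: min(r-i=3, Z[1]=0)=0; Z[12]=0
i=13: min(r-i=2, Z[2]=0)=0; Z[13]=0
i=14: min(r-i=1, Z[3]=3)=1; Z[14]=1
i=15: i≥r, start 0; Z[15]=3 scan→box=[15,18)
i=16: min(r-i=2, Z[1]=0)=0; Z[16]=0
i=17: min(r-i=1, Z[2]=0)=0; Z[17]=0
i=18: i≥r, start 0; Z[18]=0
i=19: i≥r, start 0; Z[19]=0
i=20: i≥r, start 0; Z[20]=0
i=21: i≥r, start 0; Z[21]=1 scan→box=[21,22)
i=22: i≥r, start 0; Z[22]=2 scan→box=[22,24)
i=23: min(r-i=1, Z[1]=0)=0; Z[23]=0
i=24: i≥r, start 0; Z[24]=3 scan→box=[24,27)
i=25: min(r-i=2, Z[1]=0)=0; Z[25]=0
i=26: min(r-i=1, Z[2]=0)=0; Z[26]=0
i=27: i≥r, start 0; Z[27]=0
i=28: i≥r, start 0; Z[28]=2 scan→box=[28,30)
i=29: min(r-i=1, Z[1]=0)=0; Z[29]=0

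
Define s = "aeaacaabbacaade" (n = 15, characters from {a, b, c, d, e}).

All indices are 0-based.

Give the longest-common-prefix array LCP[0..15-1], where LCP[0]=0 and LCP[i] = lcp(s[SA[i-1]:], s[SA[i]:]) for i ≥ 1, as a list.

sorted suffixes:
  #0 SA[0]=5  'aabbacaade'
  #1 SA[1]=2  'aacaabbacaade'
  #2 SA[2]=11  'aade'
  #3 SA[3]=6  'abbacaade'
  #4 SA[4]=3  'acaabbacaade'
  #5 SA[5]=9  'acaade'
  #6 SA[6]=12  'ade'
  #7 SA[7]=0  'aeaacaabbacaade'
  #8 SA[8]=8  'bacaade'
  #9 SA[9]=7  'bbacaade'
  #10 SA[10]=4  'caabbacaade'
  #11 SA[11]=10  'caade'
  #12 SA[12]=13  'de'
  #13 SA[13]=14  'e'
  #14 SA[14]=1  'eaacaabbacaade'

SA = [5, 2, 11, 6, 3, 9, 12, 0, 8, 7, 4, 10, 13, 14, 1]
[i] adj suffixes → lcp
  [1] 5/2 → 2 ('aa')
  [2] 2/11 → 2 ('aa')
  [3] 11/6 → 1 ('a')
  [4] 6/3 → 1 ('a')
  [5] 3/9 → 4 ('acaa')
  [6] 9/12 → 1 ('a')
  [7] 12/0 → 1 ('a')
  [8] 0/8 → 0 ('')
  [9] 8/7 → 1 ('b')
  [10] 7/4 → 0 ('')
  [11] 4/10 → 3 ('caa')
  [12] 10/13 → 0 ('')
  [13] 13/14 → 0 ('')
  [14] 14/1 → 1 ('e')

[0, 2, 2, 1, 1, 4, 1, 1, 0, 1, 0, 3, 0, 0, 1]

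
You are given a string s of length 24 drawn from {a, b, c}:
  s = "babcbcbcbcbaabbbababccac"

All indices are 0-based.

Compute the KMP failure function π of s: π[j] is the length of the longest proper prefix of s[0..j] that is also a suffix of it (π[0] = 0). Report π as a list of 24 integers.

π[0] = 0
j=1 s[j]='a': π[1]=0 (border '')
j=2 s[j]='b': π[2]=1 (border 'b')
j=3 s[j]='c': k: 1→0; π[3]=0 (border '')
j=4 s[j]='b': π[4]=1 (border 'b')
j=5 s[j]='c': k: 1→0; π[5]=0 (border '')
j=6 s[j]='b': π[6]=1 (border 'b')
j=7 s[j]='c': k: 1→0; π[7]=0 (border '')
j=8 s[j]='b': π[8]=1 (border 'b')
j=9 s[j]='c': k: 1→0; π[9]=0 (border '')
j=10 s[j]='b': π[10]=1 (border 'b')
j=11 s[j]='a': π[11]=2 (border 'ba')
j=12 s[j]='a': k: 2→0; π[12]=0 (border '')
j=13 s[j]='b': π[13]=1 (border 'b')
j=14 s[j]='b': k: 1→0; π[14]=1 (border 'b')
j=15 s[j]='b': k: 1→0; π[15]=1 (border 'b')
j=16 s[j]='a': π[16]=2 (border 'ba')
j=17 s[j]='b': π[17]=3 (border 'bab')
j=18 s[j]='a': k: 3→1; π[18]=2 (border 'ba')
j=19 s[j]='b': π[19]=3 (border 'bab')
j=20 s[j]='c': π[20]=4 (border 'babc')
j=21 s[j]='c': k: 4→0; π[21]=0 (border '')
j=22 s[j]='a': π[22]=0 (border '')
j=23 s[j]='c': π[23]=0 (border '')

[0, 0, 1, 0, 1, 0, 1, 0, 1, 0, 1, 2, 0, 1, 1, 1, 2, 3, 2, 3, 4, 0, 0, 0]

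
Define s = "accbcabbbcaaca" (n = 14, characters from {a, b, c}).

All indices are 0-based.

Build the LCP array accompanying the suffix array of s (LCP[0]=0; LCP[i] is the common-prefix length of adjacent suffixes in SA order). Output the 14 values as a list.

rank→(start, suffix):
  0 → (13, 'a')
  1 → (10, 'aaca')
  2 → (5, 'abbbcaaca')
  3 → (11, 'aca')
  4 → (0, 'accbcabbbcaaca')
  5 → (6, 'bbbcaaca')
  6 → (7, 'bbcaaca')
  7 → (8, 'bcaaca')
  8 → (3, 'bcabbbcaaca')
  9 → (12, 'ca')
  10 → (9, 'caaca')
  11 → (4, 'cabbbcaaca')
  12 → (2, 'cbcabbbcaaca')
  13 → (1, 'ccbcabbbcaaca')

SA = [13, 10, 5, 11, 0, 6, 7, 8, 3, 12, 9, 4, 2, 1]
rank  pair      lcp
   1  s[13:],s[10:]  1  'a'
   2  s[10:],s[5:]  1  'a'
   3  s[5:],s[11:]  1  'a'
   4  s[11:],s[0:]  2  'ac'
   5  s[0:],s[6:]  0  ''
   6  s[6:],s[7:]  2  'bb'
   7  s[7:],s[8:]  1  'b'
   8  s[8:],s[3:]  3  'bca'
   9  s[3:],s[12:]  0  ''
  10  s[12:],s[9:]  2  'ca'
  11  s[9:],s[4:]  2  'ca'
  12  s[4:],s[2:]  1  'c'
  13  s[2:],s[1:]  1  'c'

[0, 1, 1, 1, 2, 0, 2, 1, 3, 0, 2, 2, 1, 1]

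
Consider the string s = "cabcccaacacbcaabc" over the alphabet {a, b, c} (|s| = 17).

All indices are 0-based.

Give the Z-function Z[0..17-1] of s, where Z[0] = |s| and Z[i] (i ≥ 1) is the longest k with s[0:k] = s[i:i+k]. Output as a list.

Z[0]=17
i=1: fresh scan; Z[1]=0
i=2: fresh scan; Z[2]=0
i=3: fresh scan; Z[3]=1 grow→box=[3,4)
i=4: fresh scan; Z[4]=1 grow→box=[4,5)
i=5: fresh scan; Z[5]=2 grow→box=[5,7)
i=6: min(r-i=1, Z[1]=0)=0; Z[6]=0
i=7: fresh scan; Z[7]=0
i=8: fresh scan; Z[8]=2 grow→box=[8,10)
i=9: min(r-i=1, Z[1]=0)=0; Z[9]=0
i=10: fresh scan; Z[10]=1 grow→box=[10,11)
i=11: fresh scan; Z[11]=0
i=12: fresh scan; Z[12]=2 grow→box=[12,14)
i=13: min(r-i=1, Z[1]=0)=0; Z[13]=0
i=14: fresh scan; Z[14]=0
i=15: fresh scan; Z[15]=0
i=16: fresh scan; Z[16]=1 grow→box=[16,17)

[17, 0, 0, 1, 1, 2, 0, 0, 2, 0, 1, 0, 2, 0, 0, 0, 1]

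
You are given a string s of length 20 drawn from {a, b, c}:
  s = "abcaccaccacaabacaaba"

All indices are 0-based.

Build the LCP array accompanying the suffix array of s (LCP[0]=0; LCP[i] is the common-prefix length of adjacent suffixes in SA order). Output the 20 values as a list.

[0, 1, 4, 1, 3, 2, 1, 6, 2, 5, 0, 2, 1, 0, 5, 2, 3, 6, 1, 4]

sorted suffixes:
  #0 SA[0]=19  'a'
  #1 SA[1]=16  'aaba'
  #2 SA[2]=11  'aabacaaba'
  #3 SA[3]=17  'aba'
  #4 SA[4]=12  'abacaaba'
  #5 SA[5]=0  'abcaccaccacaabacaaba'
  #6 SA[6]=14  'acaaba'
  #7 SA[7]=9  'acaabacaaba'
  #8 SA[8]=6  'accacaabacaaba'
  #9 SA[9]=3  'accaccacaabacaaba'
  #10 SA[10]=18  'ba'
  #11 SA[11]=13  'bacaaba'
  #12 SA[12]=1  'bcaccaccacaabacaaba'
  #13 SA[13]=15  'caaba'
  #14 SA[14]=10  'caabacaaba'
  #15 SA[15]=8  'cacaabacaaba'
  #16 SA[16]=5  'caccacaabacaaba'
  #17 SA[17]=2  'caccaccacaabacaaba'
  #18 SA[18]=7  'ccacaabacaaba'
  #19 SA[19]=4  'ccaccacaabacaaba'

SA = [19, 16, 11, 17, 12, 0, 14, 9, 6, 3, 18, 13, 1, 15, 10, 8, 5, 2, 7, 4]
i: (SA[i-1],SA[i]) lcp shared
  1: (19,16) 1 'a'
  2: (16,11) 4 'aaba'
  3: (11,17) 1 'a'
  4: (17,12) 3 'aba'
  5: (12,0) 2 'ab'
  6: (0,14) 1 'a'
  7: (14,9) 6 'acaaba'
  8: (9,6) 2 'ac'
  9: (6,3) 5 'accac'
  10: (3,18) 0 ''
  11: (18,13) 2 'ba'
  12: (13,1) 1 'b'
  13: (1,15) 0 ''
  14: (15,10) 5 'caaba'
  15: (10,8) 2 'ca'
  16: (8,5) 3 'cac'
  17: (5,2) 6 'caccac'
  18: (2,7) 1 'c'
  19: (7,4) 4 'ccac'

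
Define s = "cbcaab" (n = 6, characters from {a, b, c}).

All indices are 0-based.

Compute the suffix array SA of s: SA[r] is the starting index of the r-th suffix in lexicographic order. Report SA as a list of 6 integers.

rank→(start, suffix):
  0 → (3, 'aab')
  1 → (4, 'ab')
  2 → (5, 'b')
  3 → (1, 'bcaab')
  4 → (2, 'caab')
  5 → (0, 'cbcaab')

[3, 4, 5, 1, 2, 0]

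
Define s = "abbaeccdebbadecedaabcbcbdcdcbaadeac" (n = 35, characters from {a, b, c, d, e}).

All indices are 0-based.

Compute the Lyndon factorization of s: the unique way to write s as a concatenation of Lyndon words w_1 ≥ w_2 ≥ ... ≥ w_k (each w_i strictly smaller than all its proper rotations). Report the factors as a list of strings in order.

emit factor 1: 'abbaeccdebbadeced' (i=0, period=17)
emit factor 2: 'aabcbcbdcdcbaadeac' (i=17, period=18)

["abbaeccdebbadeced", "aabcbcbdcdcbaadeac"]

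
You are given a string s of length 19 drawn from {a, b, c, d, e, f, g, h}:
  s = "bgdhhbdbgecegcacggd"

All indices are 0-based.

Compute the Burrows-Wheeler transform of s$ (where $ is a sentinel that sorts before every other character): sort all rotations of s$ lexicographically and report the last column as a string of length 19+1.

rank  rotation              last
    0  $bgdhhbdbgecegcacggd  d
    1  acggd$bgdhhbdbgecegc  c
    2  bdbgecegcacggd$bgdhh  h
    3  bgdhhbdbgecegcacggd$  $
    4  bgecegcacggd$bgdhhbd  d
    5  cacggd$bgdhhbdbgeceg  g
    6  cegcacggd$bgdhhbdbge  e
    7  cggd$bgdhhbdbgecegca  a
    8  d$bgdhhbdbgecegcacgg  g
    9  dbgecegcacggd$bgdhhb  b
   10  dhhbdbgecegcacggd$bg  g
   11  ecegcacggd$bgdhhbdbg  g
   12  egcacggd$bgdhhbdbgec  c
   13  gcacggd$bgdhhbdbgece  e
   14  gd$bgdhhbdbgecegcacg  g
   15  gdhhbdbgecegcacggd$b  b
   16  gecegcacggd$bgdhhbdb  b
   17  ggd$bgdhhbdbgecegcac  c
   18  hbdbgecegcacggd$bgdh  h
   19  hhbdbgecegcacggd$bgd  d

dch$dgeagbggcegbbchd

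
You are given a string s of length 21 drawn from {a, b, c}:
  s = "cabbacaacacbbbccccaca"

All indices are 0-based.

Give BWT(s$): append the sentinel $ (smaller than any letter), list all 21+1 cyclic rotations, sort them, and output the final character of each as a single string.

rank  rotation                last
    0  $cabbacaacacbbbccccaca  a
    1  a$cabbacaacacbbbccccac  c
    2  aacacbbbccccaca$cabbac  c
    3  abbacaacacbbbccccaca$c  c
    4  aca$cabbacaacacbbbcccc  c
    5  acaacacbbbccccaca$cabb  b
    6  acacbbbccccaca$cabbaca  a
    7  acbbbccccaca$cabbacaac  c
    8  bacaacacbbbccccaca$cab  b
    9  bbacaacacbbbccccaca$ca  a
   10  bbbccccaca$cabbacaacac  c
   11  bbccccaca$cabbacaacacb  b
   12  bccccaca$cabbacaacacbb  b
   13  ca$cabbacaacacbbbcccca  a
   14  caacacbbbccccaca$cabba  a
   15  cabbacaacacbbbccccaca$  $
   16  caca$cabbacaacacbbbccc  c
   17  cacbbbccccaca$cabbacaa  a
   18  cbbbccccaca$cabbacaaca  a
   19  ccaca$cabbacaacacbbbcc  c
   20  cccaca$cabbacaacacbbbc  c
   21  ccccaca$cabbacaacacbbb  b

accccbacbacbbaa$caaccb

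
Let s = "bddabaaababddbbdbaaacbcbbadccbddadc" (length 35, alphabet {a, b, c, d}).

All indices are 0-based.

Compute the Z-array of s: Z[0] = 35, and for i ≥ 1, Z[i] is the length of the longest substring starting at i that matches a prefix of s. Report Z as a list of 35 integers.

[35, 0, 0, 0, 1, 0, 0, 0, 1, 0, 3, 0, 0, 1, 2, 0, 1, 0, 0, 0, 0, 1, 0, 1, 1, 0, 0, 0, 0, 4, 0, 0, 0, 0, 0]

Z[0]=35
i=1: fresh scan; Z[1]=0
i=2: fresh scan; Z[2]=0
i=3: fresh scan; Z[3]=0
i=4: fresh scan; Z[4]=1 scan→box=[4,5)
i=5: fresh scan; Z[5]=0
i=6: fresh scan; Z[6]=0
i=7: fresh scan; Z[7]=0
i=8: fresh scan; Z[8]=1 scan→box=[8,9)
i=9: fresh scan; Z[9]=0
i=10: fresh scan; Z[10]=3 scan→box=[10,13)
i=11: min(r-i=2, Z[1]=0)=0; Z[11]=0
i=12: min(r-i=1, Z[2]=0)=0; Z[12]=0
i=13: fresh scan; Z[13]=1 scan→box=[13,14)
i=14: fresh scan; Z[14]=2 scan→box=[14,16)
i=15: min(r-i=1, Z[1]=0)=0; Z[15]=0
i=16: fresh scan; Z[16]=1 scan→box=[16,17)
i=17: fresh scan; Z[17]=0
i=18: fresh scan; Z[18]=0
i=19: fresh scan; Z[19]=0
i=20: fresh scan; Z[20]=0
i=21: fresh scan; Z[21]=1 scan→box=[21,22)
i=22: fresh scan; Z[22]=0
i=23: fresh scan; Z[23]=1 scan→box=[23,24)
i=24: fresh scan; Z[24]=1 scan→box=[24,25)
i=25: fresh scan; Z[25]=0
i=26: fresh scan; Z[26]=0
i=27: fresh scan; Z[27]=0
i=28: fresh scan; Z[28]=0
i=29: fresh scan; Z[29]=4 scan→box=[29,33)
i=30: min(r-i=3, Z[1]=0)=0; Z[30]=0
i=31: min(r-i=2, Z[2]=0)=0; Z[31]=0
i=32: min(r-i=1, Z[3]=0)=0; Z[32]=0
i=33: fresh scan; Z[33]=0
i=34: fresh scan; Z[34]=0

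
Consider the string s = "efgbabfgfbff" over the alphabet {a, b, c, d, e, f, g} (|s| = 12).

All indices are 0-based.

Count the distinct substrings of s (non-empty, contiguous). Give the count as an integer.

rank→(start, suffix):
  0 → (4, 'abfgfbff')
  1 → (3, 'babfgfbff')
  2 → (9, 'bff')
  3 → (5, 'bfgfbff')
  4 → (0, 'efgbabfgfbff')
  5 → (11, 'f')
  6 → (8, 'fbff')
  7 → (10, 'ff')
  8 → (1, 'fgbabfgfbff')
  9 → (6, 'fgfbff')
  10 → (2, 'gbabfgfbff')
  11 → (7, 'gfbff')

SA = [4, 3, 9, 5, 0, 11, 8, 10, 1, 6, 2, 7]
i: (SA[i-1],SA[i]) lcp shared
  1: (4,3) 0 ''
  2: (3,9) 1 'b'
  3: (9,5) 2 'bf'
  4: (5,0) 0 ''
  5: (0,11) 0 ''
  6: (11,8) 1 'f'
  7: (8,10) 1 'f'
  8: (10,1) 1 'f'
  9: (1,6) 2 'fg'
  10: (6,2) 0 ''
  11: (2,7) 1 'g'

n(n+1)/2 = 12·13/2 = 78
Σ LCP = 0 + 0 + 1 + 2 + 0 + 0 + 1 + 1 + 1 + 2 + 0 + 1 = 9
distinct = 78 − 9 = 69

69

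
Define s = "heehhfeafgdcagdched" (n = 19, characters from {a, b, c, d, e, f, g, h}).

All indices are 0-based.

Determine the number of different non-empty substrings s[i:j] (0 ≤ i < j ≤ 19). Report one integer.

rank | idx | suffix
   0 |   7 | afgdcagdched
   1 |  12 | agdched
   2 |  11 | cagdched
   3 |  15 | ched
   4 |  18 | d
   5 |  10 | dcagdched
   6 |  14 | dched
   7 |   6 | eafgdcagdched
   8 |  17 | ed
   9 |   1 | eehhfeafgdcagdched
  10 |   2 | ehhfeafgdcagdched
  11 |   5 | feafgdcagdched
  12 |   8 | fgdcagdched
  13 |   9 | gdcagdched
  14 |  13 | gdched
  15 |  16 | hed
  16 |   0 | heehhfeafgdcagdched
  17 |   4 | hfeafgdcagdched
  18 |   3 | hhfeafgdcagdched

SA = [7, 12, 11, 15, 18, 10, 14, 6, 17, 1, 2, 5, 8, 9, 13, 16, 0, 4, 3]
rank  pair      lcp
   1  s[7:],s[12:]  1  'a'
   2  s[12:],s[11:]  0  ''
   3  s[11:],s[15:]  1  'c'
   4  s[15:],s[18:]  0  ''
   5  s[18:],s[10:]  1  'd'
   6  s[10:],s[14:]  2  'dc'
   7  s[14:],s[6:]  0  ''
   8  s[6:],s[17:]  1  'e'
   9  s[17:],s[1:]  1  'e'
  10  s[1:],s[2:]  1  'e'
  11  s[2:],s[5:]  0  ''
  12  s[5:],s[8:]  1  'f'
  13  s[8:],s[9:]  0  ''
  14  s[9:],s[13:]  3  'gdc'
  15  s[13:],s[16:]  0  ''
  16  s[16:],s[0:]  2  'he'
  17  s[0:],s[4:]  1  'h'
  18  s[4:],s[3:]  1  'h'

n(n+1)/2 = 19·20/2 = 190
Σ LCP = 0 + 1 + 0 + 1 + 0 + 1 + 2 + 0 + 1 + 1 + 1 + 0 + 1 + 0 + 3 + 0 + 2 + 1 + 1 = 16
distinct = 190 − 16 = 174

174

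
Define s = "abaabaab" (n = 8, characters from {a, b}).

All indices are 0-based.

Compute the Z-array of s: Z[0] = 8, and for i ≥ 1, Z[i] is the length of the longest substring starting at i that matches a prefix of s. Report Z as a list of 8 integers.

[8, 0, 1, 5, 0, 1, 2, 0]

Z[0]=8
i=1: i≥r, start 0; Z[1]=0
i=2: i≥r, start 0; Z[2]=1 grow→box=[2,3)
i=3: i≥r, start 0; Z[3]=5 grow→box=[3,8)
i=4: min(r-i=4, Z[1]=0)=0; Z[4]=0
i=5: min(r-i=3, Z[2]=1)=1; Z[5]=1
i=6: min(r-i=2, Z[3]=5)=2; Z[6]=2
i=7: min(r-i=1, Z[4]=0)=0; Z[7]=0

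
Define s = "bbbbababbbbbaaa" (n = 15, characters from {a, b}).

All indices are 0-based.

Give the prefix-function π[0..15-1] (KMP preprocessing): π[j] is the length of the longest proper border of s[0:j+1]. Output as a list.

[0, 1, 2, 3, 0, 1, 0, 1, 2, 3, 4, 4, 5, 0, 0]

π[0] = 0
j=1 s[j]='b': π[1]=1 (border 'b')
j=2 s[j]='b': π[2]=2 (border 'bb')
j=3 s[j]='b': π[3]=3 (border 'bbb')
j=4 s[j]='a': k: 3→2→1→0; π[4]=0 (border '')
j=5 s[j]='b': π[5]=1 (border 'b')
j=6 s[j]='a': k: 1→0; π[6]=0 (border '')
j=7 s[j]='b': π[7]=1 (border 'b')
j=8 s[j]='b': π[8]=2 (border 'bb')
j=9 s[j]='b': π[9]=3 (border 'bbb')
j=10 s[j]='b': π[10]=4 (border 'bbbb')
j=11 s[j]='b': k: 4→3; π[11]=4 (border 'bbbb')
j=12 s[j]='a': π[12]=5 (border 'bbbba')
j=13 s[j]='a': k: 5→0; π[13]=0 (border '')
j=14 s[j]='a': π[14]=0 (border '')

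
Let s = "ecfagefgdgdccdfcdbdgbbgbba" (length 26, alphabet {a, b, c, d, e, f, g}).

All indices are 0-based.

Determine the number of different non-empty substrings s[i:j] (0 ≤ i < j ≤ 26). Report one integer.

rank | idx | suffix
   0 |  25 | a
   1 |   3 | agefgdgdccdfcdbdgbbgbba
   2 |  24 | ba
   3 |  23 | bba
   4 |  20 | bbgbba
   5 |  17 | bdgbbgbba
   6 |  21 | bgbba
   7 |  11 | ccdfcdbdgbbgbba
   8 |  15 | cdbdgbbgbba
   9 |  12 | cdfcdbdgbbgbba
  10 |   1 | cfagefgdgdccdfcdbdgbbgbba
  11 |  16 | dbdgbbgbba
  12 |  10 | dccdfcdbdgbbgbba
  13 |  13 | dfcdbdgbbgbba
  14 |  18 | dgbbgbba
  15 |   8 | dgdccdfcdbdgbbgbba
  16 |   0 | ecfagefgdgdccdfcdbdgbbgbba
  17 |   5 | efgdgdccdfcdbdgbbgbba
  18 |   2 | fagefgdgdccdfcdbdgbbgbba
  19 |  14 | fcdbdgbbgbba
  20 |   6 | fgdgdccdfcdbdgbbgbba
  21 |  22 | gbba
  22 |  19 | gbbgbba
  23 |   9 | gdccdfcdbdgbbgbba
  24 |   7 | gdgdccdfcdbdgbbgbba
  25 |   4 | gefgdgdccdfcdbdgbbgbba

SA = [25, 3, 24, 23, 20, 17, 21, 11, 15, 12, 1, 16, 10, 13, 18, 8, 0, 5, 2, 14, 6, 22, 19, 9, 7, 4]
rank  pair      lcp
   1  s[25:],s[3:]  1  'a'
   2  s[3:],s[24:]  0  ''
   3  s[24:],s[23:]  1  'b'
   4  s[23:],s[20:]  2  'bb'
   5  s[20:],s[17:]  1  'b'
   6  s[17:],s[21:]  1  'b'
   7  s[21:],s[11:]  0  ''
   8  s[11:],s[15:]  1  'c'
   9  s[15:],s[12:]  2  'cd'
  10  s[12:],s[1:]  1  'c'
  11  s[1:],s[16:]  0  ''
  12  s[16:],s[10:]  1  'd'
  13  s[10:],s[13:]  1  'd'
  14  s[13:],s[18:]  1  'd'
  15  s[18:],s[8:]  2  'dg'
  16  s[8:],s[0:]  0  ''
  17  s[0:],s[5:]  1  'e'
  18  s[5:],s[2:]  0  ''
  19  s[2:],s[14:]  1  'f'
  20  s[14:],s[6:]  1  'f'
  21  s[6:],s[22:]  0  ''
  22  s[22:],s[19:]  3  'gbb'
  23  s[19:],s[9:]  1  'g'
  24  s[9:],s[7:]  2  'gd'
  25  s[7:],s[4:]  1  'g'

n(n+1)/2 = 26·27/2 = 351
Σ LCP = 0 + 1 + 0 + 1 + 2 + 1 + 1 + 0 + 1 + 2 + 1 + 0 + 1 + 1 + 1 + 2 + 0 + 1 + 0 + 1 + 1 + 0 + 3 + 1 + 2 + 1 = 25
distinct = 351 − 25 = 326

326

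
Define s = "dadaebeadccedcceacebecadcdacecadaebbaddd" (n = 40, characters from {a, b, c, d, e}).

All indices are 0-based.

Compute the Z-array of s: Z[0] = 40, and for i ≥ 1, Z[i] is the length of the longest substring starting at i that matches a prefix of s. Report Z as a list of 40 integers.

[40, 0, 2, 0, 0, 0, 0, 0, 1, 0, 0, 0, 1, 0, 0, 0, 0, 0, 0, 0, 0, 0, 0, 1, 0, 2, 0, 0, 0, 0, 0, 2, 0, 0, 0, 0, 0, 1, 1, 1]

Z[0]=40
i=1: i≥r, start 0; Z[1]=0
i=2: i≥r, start 0; Z[2]=2 grow→box=[2,4)
i=3: min(r-i=1, Z[1]=0)=0; Z[3]=0
i=4: i≥r, start 0; Z[4]=0
i=5: i≥r, start 0; Z[5]=0
i=6: i≥r, start 0; Z[6]=0
i=7: i≥r, start 0; Z[7]=0
i=8: i≥r, start 0; Z[8]=1 grow→box=[8,9)
i=9: i≥r, start 0; Z[9]=0
i=10: i≥r, start 0; Z[10]=0
i=11: i≥r, start 0; Z[11]=0
i=12: i≥r, start 0; Z[12]=1 grow→box=[12,13)
i=13: i≥r, start 0; Z[13]=0
i=14: i≥r, start 0; Z[14]=0
i=15: i≥r, start 0; Z[15]=0
i=16: i≥r, start 0; Z[16]=0
i=17: i≥r, start 0; Z[17]=0
i=18: i≥r, start 0; Z[18]=0
i=19: i≥r, start 0; Z[19]=0
i=20: i≥r, start 0; Z[20]=0
i=21: i≥r, start 0; Z[21]=0
i=22: i≥r, start 0; Z[22]=0
i=23: i≥r, start 0; Z[23]=1 grow→box=[23,24)
i=24: i≥r, start 0; Z[24]=0
i=25: i≥r, start 0; Z[25]=2 grow→box=[25,27)
i=26: min(r-i=1, Z[1]=0)=0; Z[26]=0
i=27: i≥r, start 0; Z[27]=0
i=28: i≥r, start 0; Z[28]=0
i=29: i≥r, start 0; Z[29]=0
i=30: i≥r, start 0; Z[30]=0
i=31: i≥r, start 0; Z[31]=2 grow→box=[31,33)
i=32: min(r-i=1, Z[1]=0)=0; Z[32]=0
i=33: i≥r, start 0; Z[33]=0
i=34: i≥r, start 0; Z[34]=0
i=35: i≥r, start 0; Z[35]=0
i=36: i≥r, start 0; Z[36]=0
i=37: i≥r, start 0; Z[37]=1 grow→box=[37,38)
i=38: i≥r, start 0; Z[38]=1 grow→box=[38,39)
i=39: i≥r, start 0; Z[39]=1 grow→box=[39,40)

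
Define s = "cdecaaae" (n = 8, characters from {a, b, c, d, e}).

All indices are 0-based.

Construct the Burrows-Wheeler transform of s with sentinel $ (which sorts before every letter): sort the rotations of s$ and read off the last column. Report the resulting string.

ecaae$cad

rank  rotation   last
    0  $cdecaaae  e
    1  aaae$cdec  c
    2  aae$cdeca  a
    3  ae$cdecaa  a
    4  caaae$cde  e
    5  cdecaaae$  $
    6  decaaae$c  c
    7  e$cdecaaa  a
    8  ecaaae$cd  d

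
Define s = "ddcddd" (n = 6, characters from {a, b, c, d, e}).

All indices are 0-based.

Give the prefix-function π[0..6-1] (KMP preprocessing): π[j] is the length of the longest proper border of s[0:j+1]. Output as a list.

[0, 1, 0, 1, 2, 2]

π[0] = 0
j=1 s[j]='d': π[1]=1 (border 'd')
j=2 s[j]='c': k: 1→0; π[2]=0 (border '')
j=3 s[j]='d': π[3]=1 (border 'd')
j=4 s[j]='d': π[4]=2 (border 'dd')
j=5 s[j]='d': k: 2→1; π[5]=2 (border 'dd')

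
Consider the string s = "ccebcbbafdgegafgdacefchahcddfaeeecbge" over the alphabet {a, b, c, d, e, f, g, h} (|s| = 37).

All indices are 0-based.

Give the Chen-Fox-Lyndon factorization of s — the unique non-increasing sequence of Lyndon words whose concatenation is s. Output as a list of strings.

emit factor 1: 'cce' (i=0, period=3)
emit factor 2: 'bc' (i=3, period=2)
emit factor 3: 'b' (i=5, period=1)
emit factor 4: 'b' (i=6, period=1)
emit factor 5: 'afdgegafgd' (i=7, period=10)
emit factor 6: 'acefchahcddfaeeecbge' (i=17, period=20)

["cce", "bc", "b", "b", "afdgegafgd", "acefchahcddfaeeecbge"]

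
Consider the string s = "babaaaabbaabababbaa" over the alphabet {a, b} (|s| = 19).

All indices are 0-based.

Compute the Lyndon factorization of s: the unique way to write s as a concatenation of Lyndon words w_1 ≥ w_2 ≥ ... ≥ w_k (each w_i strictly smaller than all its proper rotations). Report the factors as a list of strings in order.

["b", "ab", "aaaabbaabababb", "a", "a"]

emit factor 1: 'b' (i=0, period=1)
emit factor 2: 'ab' (i=1, period=2)
emit factor 3: 'aaaabbaabababb' (i=3, period=14)
emit factor 4: 'a' (i=17, period=1)
emit factor 5: 'a' (i=18, period=1)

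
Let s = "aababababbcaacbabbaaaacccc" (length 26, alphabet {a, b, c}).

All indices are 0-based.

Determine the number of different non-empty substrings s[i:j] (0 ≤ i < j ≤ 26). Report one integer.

rank→(start, suffix):
  0 → (18, 'aaaacccc')
  1 → (19, 'aaacccc')
  2 → (0, 'aababababbcaacbabbaaaacccc')
  3 → (11, 'aacbabbaaaacccc')
  4 → (20, 'aacccc')
  5 → (1, 'ababababbcaacbabbaaaacccc')
  6 → (3, 'abababbcaacbabbaaaacccc')
  7 → (5, 'ababbcaacbabbaaaacccc')
  8 → (15, 'abbaaaacccc')
  9 → (7, 'abbcaacbabbaaaacccc')
  10 → (12, 'acbabbaaaacccc')
  11 → (21, 'acccc')
  12 → (17, 'baaaacccc')
  13 → (2, 'babababbcaacbabbaaaacccc')
  14 → (4, 'bababbcaacbabbaaaacccc')
  15 → (14, 'babbaaaacccc')
  16 → (6, 'babbcaacbabbaaaacccc')
  17 → (16, 'bbaaaacccc')
  18 → (8, 'bbcaacbabbaaaacccc')
  19 → (9, 'bcaacbabbaaaacccc')
  20 → (25, 'c')
  21 → (10, 'caacbabbaaaacccc')
  22 → (13, 'cbabbaaaacccc')
  23 → (24, 'cc')
  24 → (23, 'ccc')
  25 → (22, 'cccc')

SA = [18, 19, 0, 11, 20, 1, 3, 5, 15, 7, 12, 21, 17, 2, 4, 14, 6, 16, 8, 9, 25, 10, 13, 24, 23, 22]
rank  pair      lcp
   1  s[18:],s[19:]  3  'aaa'
   2  s[19:],s[0:]  2  'aa'
   3  s[0:],s[11:]  2  'aa'
   4  s[11:],s[20:]  3  'aac'
   5  s[20:],s[1:]  1  'a'
   6  s[1:],s[3:]  6  'ababab'
   7  s[3:],s[5:]  4  'abab'
   8  s[5:],s[15:]  2  'ab'
   9  s[15:],s[7:]  3  'abb'
  10  s[7:],s[12:]  1  'a'
  11  s[12:],s[21:]  2  'ac'
  12  s[21:],s[17:]  0  ''
  13  s[17:],s[2:]  2  'ba'
  14  s[2:],s[4:]  5  'babab'
  15  s[4:],s[14:]  3  'bab'
  16  s[14:],s[6:]  4  'babb'
  17  s[6:],s[16:]  1  'b'
  18  s[16:],s[8:]  2  'bb'
  19  s[8:],s[9:]  1  'b'
  20  s[9:],s[25:]  0  ''
  21  s[25:],s[10:]  1  'c'
  22  s[10:],s[13:]  1  'c'
  23  s[13:],s[24:]  1  'c'
  24  s[24:],s[23:]  2  'cc'
  25  s[23:],s[22:]  3  'ccc'

n(n+1)/2 = 26·27/2 = 351
Σ LCP = 0 + 3 + 2 + 2 + 3 + 1 + 6 + 4 + 2 + 3 + 1 + 2 + 0 + 2 + 5 + 3 + 4 + 1 + 2 + 1 + 0 + 1 + 1 + 1 + 2 + 3 = 55
distinct = 351 − 55 = 296

296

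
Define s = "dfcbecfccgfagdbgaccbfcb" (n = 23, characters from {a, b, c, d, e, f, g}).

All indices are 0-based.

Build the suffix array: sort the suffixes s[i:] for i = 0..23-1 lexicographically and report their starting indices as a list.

[16, 11, 22, 3, 19, 14, 21, 2, 18, 17, 7, 5, 8, 13, 0, 4, 10, 20, 1, 6, 15, 12, 9]

rank→(start, suffix):
  0 → (16, 'accbfcb')
  1 → (11, 'agdbgaccbfcb')
  2 → (22, 'b')
  3 → (3, 'becfccgfagdbgaccbfcb')
  4 → (19, 'bfcb')
  5 → (14, 'bgaccbfcb')
  6 → (21, 'cb')
  7 → (2, 'cbecfccgfagdbgaccbfcb')
  8 → (18, 'cbfcb')
  9 → (17, 'ccbfcb')
  10 → (7, 'ccgfagdbgaccbfcb')
  11 → (5, 'cfccgfagdbgaccbfcb')
  12 → (8, 'cgfagdbgaccbfcb')
  13 → (13, 'dbgaccbfcb')
  14 → (0, 'dfcbecfccgfagdbgaccbfcb')
  15 → (4, 'ecfccgfagdbgaccbfcb')
  16 → (10, 'fagdbgaccbfcb')
  17 → (20, 'fcb')
  18 → (1, 'fcbecfccgfagdbgaccbfcb')
  19 → (6, 'fccgfagdbgaccbfcb')
  20 → (15, 'gaccbfcb')
  21 → (12, 'gdbgaccbfcb')
  22 → (9, 'gfagdbgaccbfcb')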